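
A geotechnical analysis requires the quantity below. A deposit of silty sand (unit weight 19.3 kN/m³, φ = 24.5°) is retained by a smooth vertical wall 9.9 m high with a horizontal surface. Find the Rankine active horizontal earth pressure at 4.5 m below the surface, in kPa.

35.9 kPa

K_a = (1 − sin φ)/(1 + sin φ) = 0.4137.
σ_h = K_a γ z = 0.4137 × 19.3 × 4.5 = 35.93 kPa.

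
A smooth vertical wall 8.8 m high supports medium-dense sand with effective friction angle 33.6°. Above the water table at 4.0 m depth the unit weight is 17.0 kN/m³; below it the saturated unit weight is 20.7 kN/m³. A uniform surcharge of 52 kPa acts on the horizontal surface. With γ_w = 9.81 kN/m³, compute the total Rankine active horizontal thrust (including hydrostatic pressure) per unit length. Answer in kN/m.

414 kN/m

K_a = tan²(45° − φ/2) = 0.2875.
γ' = 20.7 − 9.81 = 10.89 kN/m³. h₂ = H − d_w = 4.8 m.
σ'_h: at surface K_a·q = 14.95; at WT K_a(q+γd_w) = 34.50; at base K_a(q+γd_w+γ'h₂) = 49.53 kPa.
P₁ = ½(14.95+34.50)×4.0 = 98.90; P₂ = ½(34.50+49.53)×4.8 = 201.7; P_w = ½γ_w h₂² = 113.0.
Total = 98.90+201.7+113.0 = 413.6 kN/m.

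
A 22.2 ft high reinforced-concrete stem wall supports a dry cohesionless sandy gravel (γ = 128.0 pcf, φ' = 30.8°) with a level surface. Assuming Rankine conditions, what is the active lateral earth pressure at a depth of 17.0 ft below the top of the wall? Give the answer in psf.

702 psf

K_a = (1 − sin φ)/(1 + sin φ) = 0.3227.
σ_h = K_a γ z = 0.3227 × 128.0 × 17.0 = 702.2 psf.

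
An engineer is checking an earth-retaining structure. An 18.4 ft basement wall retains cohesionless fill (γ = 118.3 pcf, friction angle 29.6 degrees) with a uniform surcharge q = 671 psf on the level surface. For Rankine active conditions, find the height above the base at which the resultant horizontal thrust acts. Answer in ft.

7.30 ft

K_a = 0.3387.
Triangular part P₁ = ½K_aγH² = 6784 at H/3 = 6.133 ft; rectangular part P₂ = K_a q H = 4182 at H/2 = 9.200 ft.
ȳ = (P₁·6.133 + P₂·9.200)/(P₁+P₂) = 7.303 ft.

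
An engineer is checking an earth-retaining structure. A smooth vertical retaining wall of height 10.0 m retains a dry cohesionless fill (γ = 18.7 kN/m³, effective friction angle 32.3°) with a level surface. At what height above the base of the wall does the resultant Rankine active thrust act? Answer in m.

K_a = 0.3035.
The pressure distribution is triangular, so the resultant acts at H/3 above the base = 10.0/3 = 3.333 m.

3.33 m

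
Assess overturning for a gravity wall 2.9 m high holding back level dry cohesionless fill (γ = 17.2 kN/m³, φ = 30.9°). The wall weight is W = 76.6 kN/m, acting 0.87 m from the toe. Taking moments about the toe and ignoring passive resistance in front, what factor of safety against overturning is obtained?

2.97

K_a = tan²(45° − 30.9°/2) = 0.3214.
P_a = ½K_aγH² = 0.5×0.3214×17.2×2.9² = 23.25 kN/m, acting at H/3 = 0.9667 m above the base.
Overturning moment M_o = P_a × H/3 = 23.25 × 0.9667 = 22.47.
Resisting moment M_r = W × 0.87 = 76.6 × 0.87 = 66.64.
FS_overturning = M_r/M_o = 66.64/22.47 = 2.966.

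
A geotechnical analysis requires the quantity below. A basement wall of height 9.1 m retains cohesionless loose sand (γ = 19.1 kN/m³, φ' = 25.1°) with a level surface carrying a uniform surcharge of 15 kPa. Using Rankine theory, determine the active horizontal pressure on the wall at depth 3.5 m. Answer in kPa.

33.1 kPa

K_a = (1 − sin φ)/(1 + sin φ) = 0.4043.
σ_v = γz + q = 19.1 × 3.5 + 15 = 81.85 kPa.
σ_h = K_a σ_v = 0.4043 × 81.85 = 33.09 kPa.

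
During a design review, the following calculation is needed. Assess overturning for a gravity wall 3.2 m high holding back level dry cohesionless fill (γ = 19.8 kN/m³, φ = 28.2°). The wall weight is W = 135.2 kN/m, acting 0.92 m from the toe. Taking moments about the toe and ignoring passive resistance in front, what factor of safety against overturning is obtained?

3.21

K_a = tan²(45° − 28.2°/2) = 0.3582.
P_a = ½K_aγH² = 0.5×0.3582×19.8×3.2² = 36.31 kN/m, acting at H/3 = 1.067 m above the base.
Overturning moment M_o = P_a × H/3 = 36.31 × 1.067 = 38.73.
Resisting moment M_r = W × 0.92 = 135.2 × 0.92 = 124.4.
FS_overturning = M_r/M_o = 124.4/38.73 = 3.211.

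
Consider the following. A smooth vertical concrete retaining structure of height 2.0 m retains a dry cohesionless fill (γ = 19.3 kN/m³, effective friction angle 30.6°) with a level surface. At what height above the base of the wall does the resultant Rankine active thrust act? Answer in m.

K_a = 0.3253.
The pressure distribution is triangular, so the resultant acts at H/3 above the base = 2.0/3 = 0.6667 m.

0.667 m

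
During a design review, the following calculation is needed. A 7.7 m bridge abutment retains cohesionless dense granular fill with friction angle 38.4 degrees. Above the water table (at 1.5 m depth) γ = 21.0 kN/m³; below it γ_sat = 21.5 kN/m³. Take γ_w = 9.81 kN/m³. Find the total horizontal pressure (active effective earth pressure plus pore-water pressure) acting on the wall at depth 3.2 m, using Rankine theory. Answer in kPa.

28.7 kPa

K_a = (1 − sin φ)/(1 + sin φ) = 0.2337.
γ' = 21.5 − 9.81 = 11.69 kN/m³.
Effective vertical stress at 3.2 m: σ'_v = 21.0×1.5 + 11.69×1.70 = 51.37 kPa.
σ'_h = K_a σ'_v = 0.2337 × 51.37 = 12.01 kPa; u = γ_w × 1.70 = 16.68 kPa.
Total σ_h = 12.01 + 16.68 = 28.68 kPa.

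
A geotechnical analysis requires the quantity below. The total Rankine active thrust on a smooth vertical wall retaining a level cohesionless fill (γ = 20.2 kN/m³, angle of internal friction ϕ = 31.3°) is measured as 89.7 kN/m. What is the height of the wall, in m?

K_a = 0.3162. P_a = ½ K_a γ H² ⇒ H = √(2P_a/(K_a γ)).
H = √(2×89.7/(0.3162×20.2)) = 5.300 m.

5.30 m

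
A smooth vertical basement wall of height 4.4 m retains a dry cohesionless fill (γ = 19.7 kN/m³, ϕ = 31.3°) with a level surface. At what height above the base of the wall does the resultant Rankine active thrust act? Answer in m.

1.47 m

K_a = 0.3162.
The pressure distribution is triangular, so the resultant acts at H/3 above the base = 4.4/3 = 1.467 m.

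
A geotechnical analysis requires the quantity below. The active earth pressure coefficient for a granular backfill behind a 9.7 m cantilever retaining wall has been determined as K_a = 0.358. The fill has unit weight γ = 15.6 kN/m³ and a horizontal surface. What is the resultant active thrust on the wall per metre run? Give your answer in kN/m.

263 kN/m

P = ½ K_a γ H² = 0.5 × 0.358 × 15.6 × 9.7² = 262.7 kN/m.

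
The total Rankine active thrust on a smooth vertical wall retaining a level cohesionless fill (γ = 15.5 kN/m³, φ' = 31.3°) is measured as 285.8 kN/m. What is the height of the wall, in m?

K_a = 0.3162. P_a = ½ K_a γ H² ⇒ H = √(2P_a/(K_a γ)).
H = √(2×285.8/(0.3162×15.5)) = 10.80 m.

10.8 m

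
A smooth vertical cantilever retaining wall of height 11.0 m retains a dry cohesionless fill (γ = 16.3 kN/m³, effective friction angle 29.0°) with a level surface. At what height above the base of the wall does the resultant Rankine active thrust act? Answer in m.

K_a = 0.3470.
The pressure distribution is triangular, so the resultant acts at H/3 above the base = 11.0/3 = 3.667 m.

3.67 m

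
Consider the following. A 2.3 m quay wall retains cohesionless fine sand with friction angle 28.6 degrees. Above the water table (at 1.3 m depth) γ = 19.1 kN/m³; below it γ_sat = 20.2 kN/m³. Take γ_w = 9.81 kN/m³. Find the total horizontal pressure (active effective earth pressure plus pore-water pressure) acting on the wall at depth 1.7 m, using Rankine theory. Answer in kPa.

K_a = (1 − sin φ)/(1 + sin φ) = 0.3525.
γ' = 20.2 − 9.81 = 10.39 kN/m³.
Effective vertical stress at 1.7 m: σ'_v = 19.1×1.3 + 10.39×0.400 = 28.99 kPa.
σ'_h = K_a σ'_v = 0.3525 × 28.99 = 10.22 kPa; u = γ_w × 0.400 = 3.924 kPa.
Total σ_h = 10.22 + 3.924 = 14.14 kPa.

14.1 kPa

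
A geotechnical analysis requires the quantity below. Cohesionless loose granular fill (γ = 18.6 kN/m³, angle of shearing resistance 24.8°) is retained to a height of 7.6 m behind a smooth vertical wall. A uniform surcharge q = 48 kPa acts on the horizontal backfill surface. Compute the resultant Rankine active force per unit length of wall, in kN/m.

K_a = tan²(45° − φ/2) = 0.4090.
Soil triangle: ½ K_a γ H² = 0.5×0.4090×18.6×7.6² = 219.7 kN/m.
Surcharge rectangle: K_a q H = 0.4090×48×7.6 = 149.2 kN/m.
Total = 219.7 + 149.2 = 368.9 kN/m.

369 kN/m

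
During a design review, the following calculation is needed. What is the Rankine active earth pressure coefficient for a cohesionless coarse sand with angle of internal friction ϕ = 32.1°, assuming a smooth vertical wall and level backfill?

K_a = (1 − sin φ)/(1 + sin φ) = (1 − sin 32.1°)/(1 + sin 32.1°) = 0.3060.

0.306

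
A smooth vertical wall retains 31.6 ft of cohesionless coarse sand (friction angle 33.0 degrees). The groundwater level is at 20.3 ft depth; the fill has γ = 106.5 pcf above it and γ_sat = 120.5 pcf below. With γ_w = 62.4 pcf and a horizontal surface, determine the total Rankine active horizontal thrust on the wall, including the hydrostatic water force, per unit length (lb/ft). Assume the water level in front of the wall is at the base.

18700 lb/ft

K_a = tan²(45° − φ/2) = 0.2948.
γ' = 120.5 − 62.4 = 58.10 pcf. Depth below WT = 11.3 ft.
σ'_h at WT = K_a γ d_w = 637.3 psf; at base = 637.3 + K_a γ' × 11.3 = 830.9 psf.
P₁ (0–20.3 ft) = ½×637.3×20.3 = 6469. P₂ (20.3–31.6 ft) = ½(637.3+830.9)×11.3 = 8296.
P_w = ½ γ_w h₂² = 0.5×62.4×11.3² = 3984. Total = 6469+8296+3984 = 18750 lb/ft.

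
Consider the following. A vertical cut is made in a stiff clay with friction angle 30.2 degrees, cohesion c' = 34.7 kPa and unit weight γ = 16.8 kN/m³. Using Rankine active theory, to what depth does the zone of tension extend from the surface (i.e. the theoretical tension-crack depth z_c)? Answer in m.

7.18 m

K_a = tan²(45° − 30.2°/2) = 0.3307; √K_a = 0.5750.
The active pressure is zero where K_a γ z = 2c√K_a, so z_c = 2c/(γ√K_a) = 2×34.7/(16.8×0.5750) = 7.184 m.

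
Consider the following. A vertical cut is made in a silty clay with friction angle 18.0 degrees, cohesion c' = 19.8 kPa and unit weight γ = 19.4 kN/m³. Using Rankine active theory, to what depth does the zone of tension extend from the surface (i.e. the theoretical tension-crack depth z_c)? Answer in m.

K_a = tan²(45° − 18.0°/2) = 0.5279; √K_a = 0.7265.
The active pressure is zero where K_a γ z = 2c√K_a, so z_c = 2c/(γ√K_a) = 2×19.8/(19.4×0.7265) = 2.810 m.

2.81 m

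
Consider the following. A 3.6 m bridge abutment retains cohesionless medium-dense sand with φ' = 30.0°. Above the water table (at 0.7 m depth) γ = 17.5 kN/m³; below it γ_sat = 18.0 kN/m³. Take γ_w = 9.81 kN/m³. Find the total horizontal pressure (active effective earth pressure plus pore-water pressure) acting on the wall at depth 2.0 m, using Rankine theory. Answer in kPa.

K_a = (1 − sin φ)/(1 + sin φ) = 0.3333.
γ' = 18.0 − 9.81 = 8.190 kN/m³.
Effective vertical stress at 2.0 m: σ'_v = 17.5×0.7 + 8.190×1.30 = 22.90 kPa.
σ'_h = K_a σ'_v = 0.3333 × 22.90 = 7.632 kPa; u = γ_w × 1.30 = 12.75 kPa.
Total σ_h = 7.632 + 12.75 = 20.39 kPa.

20.4 kPa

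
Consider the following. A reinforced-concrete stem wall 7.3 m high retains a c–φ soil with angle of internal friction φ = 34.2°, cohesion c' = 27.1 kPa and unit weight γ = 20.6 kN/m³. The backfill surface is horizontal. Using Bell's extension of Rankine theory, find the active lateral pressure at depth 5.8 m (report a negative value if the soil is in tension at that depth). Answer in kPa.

4.80 kPa

K_a = (1 − sin φ)/(1 + sin φ) = 0.2803.
σ_a = K_a γ z − 2c√K_a = 0.2803×20.6×5.8 − 2×27.1×0.5295 = 4.798 kPa.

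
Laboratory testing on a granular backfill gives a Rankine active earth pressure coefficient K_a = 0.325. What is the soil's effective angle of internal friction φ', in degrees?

30.6°

K_a = tan²(45° − φ/2) ⇒ 45° − φ/2 = arctan(√0.325) = 29.69°.
φ = 2(45° − 29.69°) = 30.63°.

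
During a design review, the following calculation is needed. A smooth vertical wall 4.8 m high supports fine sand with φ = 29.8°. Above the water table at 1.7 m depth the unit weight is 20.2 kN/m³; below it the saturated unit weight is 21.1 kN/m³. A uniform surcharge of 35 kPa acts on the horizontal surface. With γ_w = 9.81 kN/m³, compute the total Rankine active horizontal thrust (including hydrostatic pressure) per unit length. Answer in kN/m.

167 kN/m

K_a = tan²(45° − φ/2) = 0.3360.
γ' = 21.1 − 9.81 = 11.29 kN/m³. h₂ = H − d_w = 3.1 m.
σ'_h: at surface K_a·q = 11.76; at WT K_a(q+γd_w) = 23.30; at base K_a(q+γd_w+γ'h₂) = 35.06 kPa.
P₁ = ½(11.76+23.30)×1.7 = 29.80; P₂ = ½(23.30+35.06)×3.1 = 90.46; P_w = ½γ_w h₂² = 47.14.
Total = 29.80+90.46+47.14 = 167.4 kN/m.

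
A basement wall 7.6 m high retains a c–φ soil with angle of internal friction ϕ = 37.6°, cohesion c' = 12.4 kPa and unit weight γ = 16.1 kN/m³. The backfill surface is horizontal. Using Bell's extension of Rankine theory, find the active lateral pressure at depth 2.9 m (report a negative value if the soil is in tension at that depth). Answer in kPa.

K_a = (1 − sin φ)/(1 + sin φ) = 0.2421.
σ_a = K_a γ z − 2c√K_a = 0.2421×16.1×2.9 − 2×12.4×0.4921 = -0.8983 kPa.

-0.898 kPa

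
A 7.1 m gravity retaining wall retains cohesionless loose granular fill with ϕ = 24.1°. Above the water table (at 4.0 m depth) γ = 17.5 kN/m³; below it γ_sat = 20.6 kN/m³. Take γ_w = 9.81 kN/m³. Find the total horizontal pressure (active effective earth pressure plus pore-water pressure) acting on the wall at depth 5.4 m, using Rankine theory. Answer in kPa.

49.5 kPa

K_a = (1 − sin φ)/(1 + sin φ) = 0.4201.
γ' = 20.6 − 9.81 = 10.79 kN/m³.
Effective vertical stress at 5.4 m: σ'_v = 17.5×4.0 + 10.79×1.40 = 85.11 kPa.
σ'_h = K_a σ'_v = 0.4201 × 85.11 = 35.75 kPa; u = γ_w × 1.40 = 13.73 kPa.
Total σ_h = 35.75 + 13.73 = 49.49 kPa.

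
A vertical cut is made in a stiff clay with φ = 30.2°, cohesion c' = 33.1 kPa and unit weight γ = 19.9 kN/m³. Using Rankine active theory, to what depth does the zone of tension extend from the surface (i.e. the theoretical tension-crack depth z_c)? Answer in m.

5.79 m

K_a = tan²(45° − 30.2°/2) = 0.3307; √K_a = 0.5750.
The active pressure is zero where K_a γ z = 2c√K_a, so z_c = 2c/(γ√K_a) = 2×33.1/(19.9×0.5750) = 5.785 m.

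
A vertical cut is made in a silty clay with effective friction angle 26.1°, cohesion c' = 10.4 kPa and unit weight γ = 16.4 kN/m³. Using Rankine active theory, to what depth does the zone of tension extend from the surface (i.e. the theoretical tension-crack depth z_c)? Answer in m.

K_a = tan²(45° − 26.1°/2) = 0.3889; √K_a = 0.6237.
The active pressure is zero where K_a γ z = 2c√K_a, so z_c = 2c/(γ√K_a) = 2×10.4/(16.4×0.6237) = 2.034 m.

2.03 m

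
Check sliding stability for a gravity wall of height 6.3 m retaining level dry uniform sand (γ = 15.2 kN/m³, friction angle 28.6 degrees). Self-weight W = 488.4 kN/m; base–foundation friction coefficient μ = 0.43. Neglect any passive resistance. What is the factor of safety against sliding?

K_a = tan²(45° − 28.6°/2) = 0.3525.
P_a = ½K_aγH² = 0.5×0.3525×15.2×6.3² = 106.3 kN/m, acting at H/3 = 2.100 m above the base.
FS_sliding = μW / P_a = 0.43×488.4 / 106.3 = 1.975.

1.97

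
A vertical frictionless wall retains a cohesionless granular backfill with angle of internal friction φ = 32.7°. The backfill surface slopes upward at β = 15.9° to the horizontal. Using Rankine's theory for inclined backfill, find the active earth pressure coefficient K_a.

K_a = cos β · (cos β − √(cos²β − cos²φ)) / (cos β + √(cos²β − cos²φ)).
cos β = 0.9617, cos φ = 0.8415, √(cos²β − cos²φ) = 0.4656.
K_a = 0.9617 × (0.9617 − 0.4656)/(0.9617 + 0.4656) = 0.3343.

0.334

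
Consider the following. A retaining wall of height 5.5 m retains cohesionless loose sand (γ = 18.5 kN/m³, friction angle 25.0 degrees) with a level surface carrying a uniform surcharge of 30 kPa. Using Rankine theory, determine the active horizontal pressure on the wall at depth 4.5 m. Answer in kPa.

K_a = (1 − sin φ)/(1 + sin φ) = 0.4059.
σ_v = γz + q = 18.5 × 4.5 + 30 = 113.2 kPa.
σ_h = K_a σ_v = 0.4059 × 113.2 = 45.96 kPa.

46.0 kPa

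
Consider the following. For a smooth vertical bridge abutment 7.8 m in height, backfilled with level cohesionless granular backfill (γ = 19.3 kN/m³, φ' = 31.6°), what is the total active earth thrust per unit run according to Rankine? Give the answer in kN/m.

K_a = tan²(45° − φ/2) = 0.3123.
P_a = ½ K_a γ H² = 0.5 × 0.3123 × 19.3 × 7.8² = 183.4 kN/m.

183 kN/m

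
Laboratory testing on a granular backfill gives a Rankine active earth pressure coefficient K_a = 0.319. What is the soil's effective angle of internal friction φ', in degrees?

31.1°

K_a = tan²(45° − φ/2) ⇒ 45° − φ/2 = arctan(√0.319) = 29.46°.
φ = 2(45° − 29.46°) = 31.08°.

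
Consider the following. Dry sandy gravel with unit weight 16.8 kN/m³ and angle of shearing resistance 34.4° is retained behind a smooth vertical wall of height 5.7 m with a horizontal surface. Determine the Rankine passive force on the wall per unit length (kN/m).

982 kN/m

K_p = tan²(45° + φ/2) = 3.597.
P_p = ½ K_p γ H² = 0.5 × 3.597 × 16.8 × 5.7² = 981.8 kN/m.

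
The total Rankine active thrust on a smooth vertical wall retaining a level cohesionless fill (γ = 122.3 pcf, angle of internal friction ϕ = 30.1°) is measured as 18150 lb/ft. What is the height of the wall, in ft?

29.9 ft

K_a = 0.3320. P_a = ½ K_a γ H² ⇒ H = √(2P_a/(K_a γ)).
H = √(2×18150/(0.3320×122.3)) = 29.90 ft.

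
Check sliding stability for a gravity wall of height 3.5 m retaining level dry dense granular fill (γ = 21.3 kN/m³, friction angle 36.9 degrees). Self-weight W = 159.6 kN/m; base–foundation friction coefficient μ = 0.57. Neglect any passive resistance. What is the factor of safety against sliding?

2.79

K_a = tan²(45° − 36.9°/2) = 0.2497.
P_a = ½K_aγH² = 0.5×0.2497×21.3×3.5² = 32.57 kN/m, acting at H/3 = 1.167 m above the base.
FS_sliding = μW / P_a = 0.57×159.6 / 32.57 = 2.793.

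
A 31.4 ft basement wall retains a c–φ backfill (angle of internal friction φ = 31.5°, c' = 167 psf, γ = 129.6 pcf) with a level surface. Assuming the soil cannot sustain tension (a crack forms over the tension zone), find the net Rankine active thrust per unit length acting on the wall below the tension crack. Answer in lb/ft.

K_a = 0.3136; √K_a = 0.5600.
Tension-crack depth z_c = 2c/(γ√K_a) = 2×167/(129.6×0.5600) = 4.602 ft.
σ_a at base = K_a γ H − 2c√K_a = 0.3136×129.6×31.4 − 2×167×0.5600 = 1089 psf.
P_a = ½ × 1089 × (H − z_c) = 0.5×1089×26.80 = 14590 lb/ft.

14600 lb/ft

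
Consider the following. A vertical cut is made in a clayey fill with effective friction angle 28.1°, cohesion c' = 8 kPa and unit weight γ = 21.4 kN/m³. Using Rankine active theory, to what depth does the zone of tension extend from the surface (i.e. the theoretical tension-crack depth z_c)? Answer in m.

K_a = tan²(45° − 28.1°/2) = 0.3596; √K_a = 0.5997.
The active pressure is zero where K_a γ z = 2c√K_a, so z_c = 2c/(γ√K_a) = 2×8/(21.4×0.5997) = 1.247 m.

1.25 m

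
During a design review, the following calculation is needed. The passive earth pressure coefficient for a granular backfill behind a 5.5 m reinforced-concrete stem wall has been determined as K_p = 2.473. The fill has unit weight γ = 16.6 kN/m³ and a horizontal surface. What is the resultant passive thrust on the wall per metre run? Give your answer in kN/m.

621 kN/m

P = ½ K_p γ H² = 0.5 × 2.473 × 16.6 × 5.5² = 620.9 kN/m.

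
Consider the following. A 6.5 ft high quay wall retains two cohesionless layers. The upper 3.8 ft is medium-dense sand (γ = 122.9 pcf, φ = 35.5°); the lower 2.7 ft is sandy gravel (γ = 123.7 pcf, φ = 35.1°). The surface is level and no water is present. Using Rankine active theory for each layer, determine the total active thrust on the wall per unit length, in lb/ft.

697 lb/ft

K_a1 = tan²(45°−35.5°/2) = 0.2653; K_a2 = tan²(45°−35.1°/2) = 0.2698.
Layer 1: σ at base = K_a1 γ₁ h₁ = 123.9 psf; P₁ = ½×123.9×3.8 = 235.4.
Layer 2: σ_v at top = γ₁h₁ = 467.0; σ_h top = K_a2×467.0 = 126.0; σ_h base = K_a2×(467.0+123.7×2.7) = 216.1.
P₂ = ½(126.0+216.1)×2.7 = 461.9. Total P_a = 235.4+461.9 = 697.3 lb/ft.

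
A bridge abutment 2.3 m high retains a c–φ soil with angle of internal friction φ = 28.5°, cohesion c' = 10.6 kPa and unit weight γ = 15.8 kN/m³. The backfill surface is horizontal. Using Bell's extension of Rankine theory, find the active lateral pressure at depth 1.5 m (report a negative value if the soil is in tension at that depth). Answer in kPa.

K_a = (1 − sin φ)/(1 + sin φ) = 0.3540.
σ_a = K_a γ z − 2c√K_a = 0.3540×15.8×1.5 − 2×10.6×0.5949 = -4.224 kPa.

-4.22 kPa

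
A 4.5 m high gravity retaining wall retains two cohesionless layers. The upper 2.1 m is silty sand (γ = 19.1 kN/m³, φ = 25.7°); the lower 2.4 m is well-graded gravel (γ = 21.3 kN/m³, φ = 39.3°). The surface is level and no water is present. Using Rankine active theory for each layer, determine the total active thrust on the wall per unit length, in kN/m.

52.0 kN/m

K_a1 = tan²(45°−25.7°/2) = 0.3950; K_a2 = tan²(45°−39.3°/2) = 0.2245.
Layer 1: σ at base = K_a1 γ₁ h₁ = 15.84 kPa; P₁ = ½×15.84×2.1 = 16.64.
Layer 2: σ_v at top = γ₁h₁ = 40.11; σ_h top = K_a2×40.11 = 9.003; σ_h base = K_a2×(40.11+21.3×2.4) = 20.48.
P₂ = ½(9.003+20.48)×2.4 = 35.38. Total P_a = 16.64+35.38 = 52.01 kN/m.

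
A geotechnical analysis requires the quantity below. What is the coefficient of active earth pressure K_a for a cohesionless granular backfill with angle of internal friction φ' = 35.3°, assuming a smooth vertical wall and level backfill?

K_a = tan²(45° − φ/2) = tan²(27.35°) = 0.2675.

0.268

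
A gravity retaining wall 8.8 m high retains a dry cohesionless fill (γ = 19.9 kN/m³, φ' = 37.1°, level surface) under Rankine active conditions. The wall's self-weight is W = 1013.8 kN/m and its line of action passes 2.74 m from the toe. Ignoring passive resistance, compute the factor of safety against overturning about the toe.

4.97

K_a = tan²(45° − 37.1°/2) = 0.2475.
P_a = ½K_aγH² = 0.5×0.2475×19.9×8.8² = 190.7 kN/m, acting at H/3 = 2.933 m above the base.
Overturning moment M_o = P_a × H/3 = 190.7 × 2.933 = 559.4.
Resisting moment M_r = W × 2.74 = 1013.8 × 2.74 = 2778.
FS_overturning = M_r/M_o = 2778/559.4 = 4.966.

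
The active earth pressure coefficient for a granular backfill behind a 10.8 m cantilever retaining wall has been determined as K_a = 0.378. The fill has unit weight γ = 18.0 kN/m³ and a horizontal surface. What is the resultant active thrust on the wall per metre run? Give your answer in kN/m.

397 kN/m

P = ½ K_a γ H² = 0.5 × 0.378 × 18.0 × 10.8² = 396.8 kN/m.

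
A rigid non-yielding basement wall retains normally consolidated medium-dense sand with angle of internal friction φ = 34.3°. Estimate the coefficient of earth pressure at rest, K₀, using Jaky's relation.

K₀ = 1 − sin φ' = 1 − sin 34.3° = 0.4365.

0.436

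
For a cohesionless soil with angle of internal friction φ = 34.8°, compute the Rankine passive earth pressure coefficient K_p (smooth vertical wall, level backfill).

3.66

K_p = (1 + sin φ)/(1 − sin φ) = tan²(45° + 34.8°/2) = 3.659.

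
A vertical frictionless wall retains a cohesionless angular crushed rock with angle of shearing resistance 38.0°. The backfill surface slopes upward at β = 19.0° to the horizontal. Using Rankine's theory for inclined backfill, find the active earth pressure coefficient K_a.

0.272

K_a = cos β · (cos β − √(cos²β − cos²φ)) / (cos β + √(cos²β − cos²φ)).
cos β = 0.9455, cos φ = 0.7880, √(cos²β − cos²φ) = 0.5225.
K_a = 0.9455 × (0.9455 − 0.5225)/(0.9455 + 0.5225) = 0.2724.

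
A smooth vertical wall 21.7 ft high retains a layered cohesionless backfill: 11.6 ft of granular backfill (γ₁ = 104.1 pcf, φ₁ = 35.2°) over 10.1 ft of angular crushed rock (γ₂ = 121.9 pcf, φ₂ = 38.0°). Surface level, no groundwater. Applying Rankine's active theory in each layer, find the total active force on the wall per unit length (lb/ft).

6260 lb/ft

K_a1 = tan²(45°−35.2°/2) = 0.2687; K_a2 = tan²(45°−38.0°/2) = 0.2379.
Layer 1: σ at base = K_a1 γ₁ h₁ = 324.5 psf; P₁ = ½×324.5×11.6 = 1882.
Layer 2: σ_v at top = γ₁h₁ = 1208; σ_h top = K_a2×1208 = 287.3; σ_h base = K_a2×(1208+121.9×10.1) = 580.1.
P₂ = ½(287.3+580.1)×10.1 = 4380. Total P_a = 1882+4380 = 6262 lb/ft.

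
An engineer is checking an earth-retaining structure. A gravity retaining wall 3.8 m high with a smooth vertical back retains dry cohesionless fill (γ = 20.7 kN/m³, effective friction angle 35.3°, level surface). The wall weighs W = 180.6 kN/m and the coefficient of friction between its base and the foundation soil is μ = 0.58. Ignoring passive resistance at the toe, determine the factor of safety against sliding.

2.62

K_a = tan²(45° − 35.3°/2) = 0.2675.
P_a = ½K_aγH² = 0.5×0.2675×20.7×3.8² = 39.99 kN/m, acting at H/3 = 1.267 m above the base.
FS_sliding = μW / P_a = 0.58×180.6 / 39.99 = 2.620.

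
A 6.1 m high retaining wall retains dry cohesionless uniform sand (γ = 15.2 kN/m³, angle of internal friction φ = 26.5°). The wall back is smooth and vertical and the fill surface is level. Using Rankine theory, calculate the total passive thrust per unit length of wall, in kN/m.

738 kN/m

K_p = tan²(45° + φ/2) = 2.611.
P_p = ½ K_p γ H² = 0.5 × 2.611 × 15.2 × 6.1² = 738.5 kN/m.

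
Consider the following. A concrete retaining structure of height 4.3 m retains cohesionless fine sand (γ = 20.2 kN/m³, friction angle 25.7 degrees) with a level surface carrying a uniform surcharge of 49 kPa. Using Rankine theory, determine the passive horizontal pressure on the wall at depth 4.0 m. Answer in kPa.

329 kPa

K_p = (1 + sin φ)/(1 − sin φ) = 2.531.
σ_v = γz + q = 20.2 × 4.0 + 49 = 129.8 kPa.
σ_h = K_p σ_v = 2.531 × 129.8 = 328.6 kPa.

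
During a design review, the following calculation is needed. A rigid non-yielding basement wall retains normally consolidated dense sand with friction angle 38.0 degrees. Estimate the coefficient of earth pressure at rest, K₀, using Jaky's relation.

0.384

K₀ = 1 − sin φ' = 1 − sin 38.0° = 0.3843.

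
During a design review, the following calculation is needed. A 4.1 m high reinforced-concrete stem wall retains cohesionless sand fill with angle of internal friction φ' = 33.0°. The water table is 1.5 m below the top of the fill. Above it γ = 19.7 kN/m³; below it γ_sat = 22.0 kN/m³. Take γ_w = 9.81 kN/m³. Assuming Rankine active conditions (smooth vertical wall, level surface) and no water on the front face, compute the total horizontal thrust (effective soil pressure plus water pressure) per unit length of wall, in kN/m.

74.5 kN/m

K_a = tan²(45° − φ/2) = 0.2948.
γ' = 22.0 − 9.81 = 12.19 kN/m³. Depth below WT = 2.6 m.
σ'_h at WT = K_a γ d_w = 8.711 kPa; at base = 8.711 + K_a γ' × 2.6 = 18.05 kPa.
P₁ (0–1.5 m) = ½×8.711×1.5 = 6.534. P₂ (1.5–4.1 m) = ½(8.711+18.05)×2.6 = 34.80.
P_w = ½ γ_w h₂² = 0.5×9.81×2.6² = 33.16. Total = 6.534+34.80+33.16 = 74.49 kN/m.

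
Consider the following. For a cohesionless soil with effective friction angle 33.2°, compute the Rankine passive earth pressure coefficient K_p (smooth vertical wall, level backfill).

K_p = (1 + sin φ)/(1 − sin φ) = tan²(45° + 33.2°/2) = 3.421.

3.42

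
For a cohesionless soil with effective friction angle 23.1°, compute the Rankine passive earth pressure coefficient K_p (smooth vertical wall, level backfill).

K_p = (1 + sin φ)/(1 − sin φ) = tan²(45° + 23.1°/2) = 2.291.

2.29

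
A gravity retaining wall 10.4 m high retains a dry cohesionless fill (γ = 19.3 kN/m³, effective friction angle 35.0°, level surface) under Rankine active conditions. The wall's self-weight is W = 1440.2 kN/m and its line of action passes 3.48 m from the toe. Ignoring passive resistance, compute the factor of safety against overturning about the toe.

5.11

K_a = tan²(45° − 35.0°/2) = 0.2710.
P_a = ½K_aγH² = 0.5×0.2710×19.3×10.4² = 282.8 kN/m, acting at H/3 = 3.467 m above the base.
Overturning moment M_o = P_a × H/3 = 282.8 × 3.467 = 980.5.
Resisting moment M_r = W × 3.48 = 1440.2 × 3.48 = 5012.
FS_overturning = M_r/M_o = 5012/980.5 = 5.111.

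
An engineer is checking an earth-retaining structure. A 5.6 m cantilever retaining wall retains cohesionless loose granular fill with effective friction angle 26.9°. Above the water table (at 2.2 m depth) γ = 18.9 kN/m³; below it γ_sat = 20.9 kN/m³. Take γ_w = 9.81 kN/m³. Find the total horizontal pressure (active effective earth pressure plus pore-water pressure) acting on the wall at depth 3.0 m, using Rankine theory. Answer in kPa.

K_a = (1 − sin φ)/(1 + sin φ) = 0.3770.
γ' = 20.9 − 9.81 = 11.09 kN/m³.
Effective vertical stress at 3.0 m: σ'_v = 18.9×2.2 + 11.09×0.800 = 50.45 kPa.
σ'_h = K_a σ'_v = 0.3770 × 50.45 = 19.02 kPa; u = γ_w × 0.800 = 7.848 kPa.
Total σ_h = 19.02 + 7.848 = 26.87 kPa.

26.9 kPa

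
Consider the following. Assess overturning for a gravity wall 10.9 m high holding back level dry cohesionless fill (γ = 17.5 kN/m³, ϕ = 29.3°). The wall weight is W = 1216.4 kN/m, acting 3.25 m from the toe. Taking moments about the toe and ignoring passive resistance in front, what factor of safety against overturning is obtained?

K_a = tan²(45° − 29.3°/2) = 0.3428.
P_a = ½K_aγH² = 0.5×0.3428×17.5×10.9² = 356.4 kN/m, acting at H/3 = 3.633 m above the base.
Overturning moment M_o = P_a × H/3 = 356.4 × 3.633 = 1295.
Resisting moment M_r = W × 3.25 = 1216.4 × 3.25 = 3953.
FS_overturning = M_r/M_o = 3953/1295 = 3.053.

3.05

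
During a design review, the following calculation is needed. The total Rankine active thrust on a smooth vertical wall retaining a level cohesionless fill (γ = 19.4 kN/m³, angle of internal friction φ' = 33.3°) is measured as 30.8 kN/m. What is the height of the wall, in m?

3.30 m

K_a = 0.2911. P_a = ½ K_a γ H² ⇒ H = √(2P_a/(K_a γ)).
H = √(2×30.8/(0.2911×19.4)) = 3.302 m.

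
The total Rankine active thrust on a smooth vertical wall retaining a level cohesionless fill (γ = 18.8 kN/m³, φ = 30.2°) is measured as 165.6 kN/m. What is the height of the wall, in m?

7.30 m

K_a = 0.3307. P_a = ½ K_a γ H² ⇒ H = √(2P_a/(K_a γ)).
H = √(2×165.6/(0.3307×18.8)) = 7.299 m.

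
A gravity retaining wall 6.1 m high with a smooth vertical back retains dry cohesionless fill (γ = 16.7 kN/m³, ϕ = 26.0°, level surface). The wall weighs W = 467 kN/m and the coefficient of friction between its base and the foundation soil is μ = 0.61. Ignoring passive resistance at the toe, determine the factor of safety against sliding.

K_a = tan²(45° − 26.0°/2) = 0.3905.
P_a = ½K_aγH² = 0.5×0.3905×16.7×6.1² = 121.3 kN/m, acting at H/3 = 2.033 m above the base.
FS_sliding = μW / P_a = 0.61×467 / 121.3 = 2.348.

2.35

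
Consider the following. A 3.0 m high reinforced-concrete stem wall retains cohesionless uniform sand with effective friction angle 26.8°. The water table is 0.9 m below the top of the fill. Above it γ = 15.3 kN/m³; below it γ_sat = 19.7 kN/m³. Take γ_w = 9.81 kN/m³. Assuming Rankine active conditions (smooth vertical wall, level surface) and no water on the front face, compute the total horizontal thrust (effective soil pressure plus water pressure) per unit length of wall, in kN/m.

43.2 kN/m

K_a = tan²(45° − φ/2) = 0.3785.
γ' = 19.7 − 9.81 = 9.890 kN/m³. Depth below WT = 2.1 m.
σ'_h at WT = K_a γ d_w = 5.212 kPa; at base = 5.212 + K_a γ' × 2.1 = 13.07 kPa.
P₁ (0–0.9 m) = ½×5.212×0.9 = 2.345. P₂ (0.9–3.0 m) = ½(5.212+13.07)×2.1 = 19.20.
P_w = ½ γ_w h₂² = 0.5×9.81×2.1² = 21.63. Total = 2.345+19.20+21.63 = 43.17 kN/m.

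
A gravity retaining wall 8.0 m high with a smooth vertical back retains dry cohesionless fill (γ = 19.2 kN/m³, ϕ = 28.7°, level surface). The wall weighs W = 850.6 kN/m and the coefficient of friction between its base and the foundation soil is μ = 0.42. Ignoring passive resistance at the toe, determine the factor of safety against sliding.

1.66

K_a = tan²(45° − 28.7°/2) = 0.3511.
P_a = ½K_aγH² = 0.5×0.3511×19.2×8.0² = 215.7 kN/m, acting at H/3 = 2.667 m above the base.
FS_sliding = μW / P_a = 0.42×850.6 / 215.7 = 1.656.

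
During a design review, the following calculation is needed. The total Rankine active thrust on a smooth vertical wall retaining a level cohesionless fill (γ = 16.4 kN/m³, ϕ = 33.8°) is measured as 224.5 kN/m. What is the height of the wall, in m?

K_a = 0.2851. P_a = ½ K_a γ H² ⇒ H = √(2P_a/(K_a γ)).
H = √(2×224.5/(0.2851×16.4)) = 9.799 m.

9.80 m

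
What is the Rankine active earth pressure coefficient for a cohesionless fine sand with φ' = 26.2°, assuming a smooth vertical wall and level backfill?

K_a = (1 − sin φ)/(1 + sin φ) = (1 − sin 26.2°)/(1 + sin 26.2°) = 0.3874.

0.387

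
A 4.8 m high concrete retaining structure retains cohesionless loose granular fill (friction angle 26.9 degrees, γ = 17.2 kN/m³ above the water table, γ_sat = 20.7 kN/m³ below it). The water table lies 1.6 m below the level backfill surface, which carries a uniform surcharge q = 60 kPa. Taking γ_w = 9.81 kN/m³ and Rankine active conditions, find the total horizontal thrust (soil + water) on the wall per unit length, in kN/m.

221 kN/m

K_a = tan²(45° − φ/2) = 0.3770.
γ' = 20.7 − 9.81 = 10.89 kN/m³. h₂ = H − d_w = 3.2 m.
σ'_h: at surface K_a·q = 22.62; at WT K_a(q+γd_w) = 32.99; at base K_a(q+γd_w+γ'h₂) = 46.13 kPa.
P₁ = ½(22.62+32.99)×1.6 = 44.49; P₂ = ½(32.99+46.13)×3.2 = 126.6; P_w = ½γ_w h₂² = 50.23.
Total = 44.49+126.6+50.23 = 221.3 kN/m.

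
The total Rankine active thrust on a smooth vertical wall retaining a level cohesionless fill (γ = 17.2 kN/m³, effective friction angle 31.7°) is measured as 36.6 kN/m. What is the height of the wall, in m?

3.70 m

K_a = 0.3111. P_a = ½ K_a γ H² ⇒ H = √(2P_a/(K_a γ)).
H = √(2×36.6/(0.3111×17.2)) = 3.699 m.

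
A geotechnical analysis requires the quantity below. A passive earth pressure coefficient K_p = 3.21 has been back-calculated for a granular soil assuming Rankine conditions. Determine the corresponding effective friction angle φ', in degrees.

31.7°

K_p = (1+sin φ)/(1−sin φ) ⇒ sin φ = (K_p − 1)/(K_p + 1) = 0.5249.
φ = arcsin(0.5249) = 31.66°.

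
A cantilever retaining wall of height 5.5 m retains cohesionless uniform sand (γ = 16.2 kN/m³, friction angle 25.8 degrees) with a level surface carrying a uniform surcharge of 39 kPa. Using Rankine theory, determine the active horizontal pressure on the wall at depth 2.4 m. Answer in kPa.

K_a = (1 − sin φ)/(1 + sin φ) = 0.3935.
σ_v = γz + q = 16.2 × 2.4 + 39 = 77.88 kPa.
σ_h = K_a σ_v = 0.3935 × 77.88 = 30.65 kPa.

30.6 kPa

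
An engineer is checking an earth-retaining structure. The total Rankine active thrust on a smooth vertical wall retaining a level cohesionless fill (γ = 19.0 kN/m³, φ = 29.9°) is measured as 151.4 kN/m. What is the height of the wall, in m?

6.90 m

K_a = 0.3347. P_a = ½ K_a γ H² ⇒ H = √(2P_a/(K_a γ)).
H = √(2×151.4/(0.3347×19.0)) = 6.901 m.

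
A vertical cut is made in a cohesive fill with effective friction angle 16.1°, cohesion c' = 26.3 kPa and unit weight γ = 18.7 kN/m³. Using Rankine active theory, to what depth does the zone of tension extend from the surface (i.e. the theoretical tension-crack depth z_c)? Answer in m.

K_a = tan²(45° − 16.1°/2) = 0.5658; √K_a = 0.7522.
The active pressure is zero where K_a γ z = 2c√K_a, so z_c = 2c/(γ√K_a) = 2×26.3/(18.7×0.7522) = 3.740 m.

3.74 m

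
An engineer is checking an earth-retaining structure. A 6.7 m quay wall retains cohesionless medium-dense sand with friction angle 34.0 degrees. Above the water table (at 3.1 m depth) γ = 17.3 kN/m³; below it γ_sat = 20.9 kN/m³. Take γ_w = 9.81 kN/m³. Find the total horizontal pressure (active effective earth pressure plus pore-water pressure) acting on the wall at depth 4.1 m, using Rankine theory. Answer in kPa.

K_a = (1 − sin φ)/(1 + sin φ) = 0.2827.
γ' = 20.9 − 9.81 = 11.09 kN/m³.
Effective vertical stress at 4.1 m: σ'_v = 17.3×3.1 + 11.09×1.000 = 64.72 kPa.
σ'_h = K_a σ'_v = 0.2827 × 64.72 = 18.30 kPa; u = γ_w × 1.000 = 9.810 kPa.
Total σ_h = 18.30 + 9.810 = 28.11 kPa.

28.1 kPa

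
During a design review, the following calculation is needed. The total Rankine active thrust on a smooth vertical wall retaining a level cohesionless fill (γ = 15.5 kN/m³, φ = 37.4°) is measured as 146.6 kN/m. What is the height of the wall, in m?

K_a = 0.2443. P_a = ½ K_a γ H² ⇒ H = √(2P_a/(K_a γ)).
H = √(2×146.6/(0.2443×15.5)) = 8.800 m.

8.80 m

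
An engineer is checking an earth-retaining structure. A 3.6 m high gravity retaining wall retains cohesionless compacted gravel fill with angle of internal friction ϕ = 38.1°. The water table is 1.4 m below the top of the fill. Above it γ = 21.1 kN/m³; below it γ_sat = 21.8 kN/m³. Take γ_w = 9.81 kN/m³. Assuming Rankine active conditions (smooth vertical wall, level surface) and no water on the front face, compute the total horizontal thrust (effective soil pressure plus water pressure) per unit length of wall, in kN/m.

K_a = tan²(45° − φ/2) = 0.2368.
γ' = 21.8 − 9.81 = 11.99 kN/m³. Depth below WT = 2.2 m.
σ'_h at WT = K_a γ d_w = 6.996 kPa; at base = 6.996 + K_a γ' × 2.2 = 13.24 kPa.
P₁ (0–1.4 m) = ½×6.996×1.4 = 4.897. P₂ (1.4–3.6 m) = ½(6.996+13.24)×2.2 = 22.26.
P_w = ½ γ_w h₂² = 0.5×9.81×2.2² = 23.74. Total = 4.897+22.26+23.74 = 50.90 kN/m.

50.9 kN/m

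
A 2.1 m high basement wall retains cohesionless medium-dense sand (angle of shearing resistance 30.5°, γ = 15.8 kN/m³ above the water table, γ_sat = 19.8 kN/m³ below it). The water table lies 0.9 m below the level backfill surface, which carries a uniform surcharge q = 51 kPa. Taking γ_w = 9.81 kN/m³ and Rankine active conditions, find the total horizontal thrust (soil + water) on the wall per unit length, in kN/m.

K_a = tan²(45° − φ/2) = 0.3267.
γ' = 19.8 − 9.81 = 9.990 kN/m³. h₂ = H − d_w = 1.2 m.
σ'_h: at surface K_a·q = 16.66; at WT K_a(q+γd_w) = 21.31; at base K_a(q+γd_w+γ'h₂) = 25.22 kPa.
P₁ = ½(16.66+21.31)×0.9 = 17.08; P₂ = ½(21.31+25.22)×1.2 = 27.92; P_w = ½γ_w h₂² = 7.063.
Total = 17.08+27.92+7.063 = 52.06 kN/m.

52.1 kN/m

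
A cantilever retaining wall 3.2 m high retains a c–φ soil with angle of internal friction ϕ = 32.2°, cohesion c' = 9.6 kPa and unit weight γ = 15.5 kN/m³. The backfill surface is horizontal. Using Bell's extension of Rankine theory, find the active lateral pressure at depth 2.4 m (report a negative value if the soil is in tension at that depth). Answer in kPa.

K_a = (1 − sin φ)/(1 + sin φ) = 0.3047.
σ_a = K_a γ z − 2c√K_a = 0.3047×15.5×2.4 − 2×9.6×0.5520 = 0.7372 kPa.

0.737 kPa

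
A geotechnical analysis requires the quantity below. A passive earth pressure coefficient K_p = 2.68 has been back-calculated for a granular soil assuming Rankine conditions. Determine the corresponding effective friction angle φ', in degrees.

27.2°

K_p = (1+sin φ)/(1−sin φ) ⇒ sin φ = (K_p − 1)/(K_p + 1) = 0.4565.
φ = arcsin(0.4565) = 27.16°.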